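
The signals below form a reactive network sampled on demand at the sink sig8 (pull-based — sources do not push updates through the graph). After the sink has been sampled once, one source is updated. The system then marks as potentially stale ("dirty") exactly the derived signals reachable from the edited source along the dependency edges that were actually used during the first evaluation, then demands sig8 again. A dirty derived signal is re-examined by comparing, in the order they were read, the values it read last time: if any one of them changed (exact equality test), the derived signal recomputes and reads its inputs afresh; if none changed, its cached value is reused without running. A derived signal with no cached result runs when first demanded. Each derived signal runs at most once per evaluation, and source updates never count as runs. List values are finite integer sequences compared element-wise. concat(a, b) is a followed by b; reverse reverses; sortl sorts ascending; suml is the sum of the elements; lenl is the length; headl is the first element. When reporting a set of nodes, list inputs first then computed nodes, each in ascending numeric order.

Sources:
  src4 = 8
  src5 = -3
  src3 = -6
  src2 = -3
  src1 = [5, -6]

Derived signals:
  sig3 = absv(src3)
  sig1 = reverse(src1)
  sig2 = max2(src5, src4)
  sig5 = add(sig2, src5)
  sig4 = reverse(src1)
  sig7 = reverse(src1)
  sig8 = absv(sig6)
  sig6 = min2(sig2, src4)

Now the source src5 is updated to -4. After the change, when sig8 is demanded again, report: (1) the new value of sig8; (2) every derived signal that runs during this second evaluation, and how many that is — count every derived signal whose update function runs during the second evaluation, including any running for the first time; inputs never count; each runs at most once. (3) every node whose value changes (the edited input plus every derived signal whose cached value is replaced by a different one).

Initial pass — values computed on the first demand:
  sig2 = max2(-3, 8) = 8
  sig6 = min2(8, 8) = 8
  sig8 = absv(8) = 8

Second demand — change propagation:
  sig2: re-runs because src5 -3->-4; new result 8 (unchanged).
  sig6: re-examined; everything it read last time is the same (sig2 unchanged, src4 unchanged) — cache 8 kept, no run.
  sig8: re-examined; everything it read last time is the same (sig6 unchanged) — cache 8 kept, no run.

The important point: sig2 recomputes to an identical value, and the output ends up unchanged.

sig8 now evaluates to 8.
Run set: sig2 (1 run).
Changed values: src5.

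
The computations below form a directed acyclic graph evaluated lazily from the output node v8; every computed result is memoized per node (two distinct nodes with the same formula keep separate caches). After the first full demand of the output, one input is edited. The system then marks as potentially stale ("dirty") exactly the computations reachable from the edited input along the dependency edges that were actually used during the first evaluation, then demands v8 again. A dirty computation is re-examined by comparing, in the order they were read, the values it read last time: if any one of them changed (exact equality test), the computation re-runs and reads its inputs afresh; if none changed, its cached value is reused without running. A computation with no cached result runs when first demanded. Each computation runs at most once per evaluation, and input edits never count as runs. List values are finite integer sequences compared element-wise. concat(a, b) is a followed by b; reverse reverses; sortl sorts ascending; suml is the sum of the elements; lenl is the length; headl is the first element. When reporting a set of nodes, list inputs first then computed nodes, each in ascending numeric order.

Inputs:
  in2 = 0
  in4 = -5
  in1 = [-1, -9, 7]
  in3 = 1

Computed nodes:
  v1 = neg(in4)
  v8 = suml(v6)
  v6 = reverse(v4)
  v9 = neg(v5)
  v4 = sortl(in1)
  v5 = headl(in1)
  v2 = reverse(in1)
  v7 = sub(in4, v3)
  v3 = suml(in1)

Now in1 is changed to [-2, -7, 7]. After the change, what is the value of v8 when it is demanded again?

First demand of the output computes:
  v4 = sortl([-1, -9, 7]) = [-9, -1, 7]
  v6 = reverse([-9, -1, 7]) = [7, -1, -9]
  v8 = suml([7, -1, -9]) = -3

After the edit, cleaning proceeds:
  v4: a read changed (in1 [-1, -9, 7]->[-2, -7, 7]) — executes, giving [-7, -2, 7].
  v6: a read changed (v4 [-9, -1, 7]->[-7, -2, 7]) — executes, giving [7, -2, -7].
  v8: a read changed (v6 [7, -1, -9]->[7, -2, -7]) — executes, giving -2.

Demanding v8 again yields -2.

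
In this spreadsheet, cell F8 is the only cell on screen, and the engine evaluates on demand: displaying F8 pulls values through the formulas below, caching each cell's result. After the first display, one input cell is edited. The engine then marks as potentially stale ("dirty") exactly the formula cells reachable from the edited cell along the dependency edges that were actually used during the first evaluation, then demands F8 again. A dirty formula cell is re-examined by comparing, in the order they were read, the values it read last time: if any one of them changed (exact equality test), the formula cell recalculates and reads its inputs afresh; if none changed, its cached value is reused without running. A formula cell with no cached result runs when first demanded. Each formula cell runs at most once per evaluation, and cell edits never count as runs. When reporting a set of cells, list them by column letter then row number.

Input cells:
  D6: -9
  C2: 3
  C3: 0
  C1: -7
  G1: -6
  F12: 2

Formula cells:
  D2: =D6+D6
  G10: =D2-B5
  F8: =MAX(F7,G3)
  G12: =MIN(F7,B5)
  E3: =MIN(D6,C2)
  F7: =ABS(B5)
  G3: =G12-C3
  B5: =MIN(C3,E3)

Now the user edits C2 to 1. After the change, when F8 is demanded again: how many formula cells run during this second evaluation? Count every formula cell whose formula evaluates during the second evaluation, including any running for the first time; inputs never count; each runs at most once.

Initial pass — values computed on the first demand:
  E3 = MIN(-9, 3) = -9
  B5 = MIN(0, -9) = -9
  F7 = ABS(-9) = 9
  G12 = MIN(9, -9) = -9
  G3 = -9 - 0 = -9
  F8 = MAX(9, -9) = 9

Second demand — change propagation:
  E3: re-runs because C2 3->1; new result -9 (unchanged).
  B5: re-examined; everything it read last time is the same (C3 unchanged, E3 unchanged) — cache -9 kept, no run.
  F7: re-examined; everything it read last time is the same (B5 unchanged) — cache 9 kept, no run.
  G12: re-examined; everything it read last time is the same (F7 unchanged, B5 unchanged) — cache -9 kept, no run.
  G3: re-examined; everything it read last time is the same (G12 unchanged, C3 unchanged) — cache -9 kept, no run.
  F8: re-examined; everything it read last time is the same (F7 unchanged, G3 unchanged) — cache 9 kept, no run.

The important point: E3 recomputes to an identical value, and the output ends up unchanged.

Run set: E3 (1 run).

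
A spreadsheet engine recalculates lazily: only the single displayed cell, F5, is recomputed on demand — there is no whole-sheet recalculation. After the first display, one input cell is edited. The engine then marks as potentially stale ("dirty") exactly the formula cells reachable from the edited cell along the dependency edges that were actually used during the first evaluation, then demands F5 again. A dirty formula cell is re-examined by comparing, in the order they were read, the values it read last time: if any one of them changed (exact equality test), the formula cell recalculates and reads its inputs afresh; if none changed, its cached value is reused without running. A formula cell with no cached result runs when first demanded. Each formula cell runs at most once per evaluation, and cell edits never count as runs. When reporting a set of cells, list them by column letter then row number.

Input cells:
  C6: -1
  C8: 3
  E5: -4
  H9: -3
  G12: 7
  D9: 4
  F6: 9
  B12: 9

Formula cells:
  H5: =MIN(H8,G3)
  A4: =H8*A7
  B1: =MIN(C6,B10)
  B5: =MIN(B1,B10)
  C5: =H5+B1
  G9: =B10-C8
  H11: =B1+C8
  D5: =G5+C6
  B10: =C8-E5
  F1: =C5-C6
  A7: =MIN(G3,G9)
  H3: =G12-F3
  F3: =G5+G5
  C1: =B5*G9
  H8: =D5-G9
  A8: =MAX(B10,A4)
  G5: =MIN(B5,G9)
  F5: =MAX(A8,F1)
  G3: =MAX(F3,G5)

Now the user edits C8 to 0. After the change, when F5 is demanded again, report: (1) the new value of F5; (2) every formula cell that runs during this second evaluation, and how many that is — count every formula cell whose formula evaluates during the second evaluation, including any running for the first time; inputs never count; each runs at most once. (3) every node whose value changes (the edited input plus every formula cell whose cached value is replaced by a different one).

New value of F5: 6.
Formula cells that run: A8, B1, B5, B10, F5, G9 — 6 in total.
Values that change: A8, B10, C8, F5.
Key observation: the cutoff stops propagation at G5 — its inputs' values are unchanged, so it reuses its cache.

First evaluation (everything demanded from the output):
  B10 = 3 - -4 = 7
  B1 = MIN(-1, 7) = -1
  B5 = MIN(-1, 7) = -1
  G9 = 7 - 3 = 4
  G5 = MIN(-1, 4) = -1
  D5 = -1 + -1 = -2
  F3 = -1 + -1 = -2
  G3 = MAX(-2, -1) = -1
  A7 = MIN(-1, 4) = -1
  H8 = -2 - 4 = -6
  A4 = -6 * -1 = 6
  A8 = MAX(7, 6) = 7
  H5 = MIN(-6, -1) = -6
  C5 = -6 + -1 = -7
  F1 = -7 - -1 = -6
  F5 = MAX(7, -6) = 7

Propagation after the edit:
  B10: runs — C8 3->0; result 4.
  B1: runs — B10 7->4; result -1 (same value as before).
  B5: runs — B10 7->4; result -1 (same value as before).
  G9: runs — B10 7->4; C8 3->0; result 4 (same value as before).
  G5: checked — values it read are unchanged (B5 unchanged, G9 unchanged); reused cached -1 without running.
  D5: checked — values it read are unchanged (G5 unchanged, C6 unchanged); reused cached -2 without running.
  F3: checked — values it read are unchanged (G5 unchanged, G5 unchanged); reused cached -2 without running.
  G3: checked — values it read are unchanged (F3 unchanged, G5 unchanged); reused cached -1 without running.
  A7: checked — values it read are unchanged (G3 unchanged, G9 unchanged); reused cached -1 without running.
  H8: checked — values it read are unchanged (D5 unchanged, G9 unchanged); reused cached -6 without running.
  A4: checked — values it read are unchanged (H8 unchanged, A7 unchanged); reused cached 6 without running.
  A8: runs — B10 7->4; result 6.
  H5: checked — values it read are unchanged (H8 unchanged, G3 unchanged); reused cached -6 without running.
  C5: checked — values it read are unchanged (H5 unchanged, B1 unchanged); reused cached -7 without running.
  F1: checked — values it read are unchanged (C5 unchanged, C6 unchanged); reused cached -6 without running.
  F5: runs — A8 7->6; result 6.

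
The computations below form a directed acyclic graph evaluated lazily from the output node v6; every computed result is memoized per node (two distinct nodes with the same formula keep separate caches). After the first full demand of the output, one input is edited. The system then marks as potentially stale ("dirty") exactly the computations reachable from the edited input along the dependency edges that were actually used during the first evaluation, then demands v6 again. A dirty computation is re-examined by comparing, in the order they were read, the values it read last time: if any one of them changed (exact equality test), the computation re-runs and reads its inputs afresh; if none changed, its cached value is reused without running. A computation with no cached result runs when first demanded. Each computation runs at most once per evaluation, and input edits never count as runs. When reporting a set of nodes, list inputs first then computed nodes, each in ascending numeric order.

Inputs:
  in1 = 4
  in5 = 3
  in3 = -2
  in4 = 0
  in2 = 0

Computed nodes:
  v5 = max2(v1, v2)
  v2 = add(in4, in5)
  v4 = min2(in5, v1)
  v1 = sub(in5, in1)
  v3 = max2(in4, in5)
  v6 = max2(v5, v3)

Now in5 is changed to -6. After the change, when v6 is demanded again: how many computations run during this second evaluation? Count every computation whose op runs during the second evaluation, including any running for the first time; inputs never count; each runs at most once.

5 computations run: v1, v2, v3, v5, v6.

First demand of the output computes:
  v1 = sub(3, 4) = -1
  v2 = add(0, 3) = 3
  v3 = max2(0, 3) = 3
  v5 = max2(-1, 3) = 3
  v6 = max2(3, 3) = 3

After the edit, cleaning proceeds:
  v1: a read changed (in5 3->-6) — executes, giving -10.
  v2: a read changed (in5 3->-6) — executes, giving -6.
  v3: a read changed (in5 3->-6) — executes, giving 0.
  v5: a read changed (v1 -1->-10; v2 3->-6) — executes, giving -6.
  v6: a read changed (v5 3->-6; v3 3->0) — executes, giving 0.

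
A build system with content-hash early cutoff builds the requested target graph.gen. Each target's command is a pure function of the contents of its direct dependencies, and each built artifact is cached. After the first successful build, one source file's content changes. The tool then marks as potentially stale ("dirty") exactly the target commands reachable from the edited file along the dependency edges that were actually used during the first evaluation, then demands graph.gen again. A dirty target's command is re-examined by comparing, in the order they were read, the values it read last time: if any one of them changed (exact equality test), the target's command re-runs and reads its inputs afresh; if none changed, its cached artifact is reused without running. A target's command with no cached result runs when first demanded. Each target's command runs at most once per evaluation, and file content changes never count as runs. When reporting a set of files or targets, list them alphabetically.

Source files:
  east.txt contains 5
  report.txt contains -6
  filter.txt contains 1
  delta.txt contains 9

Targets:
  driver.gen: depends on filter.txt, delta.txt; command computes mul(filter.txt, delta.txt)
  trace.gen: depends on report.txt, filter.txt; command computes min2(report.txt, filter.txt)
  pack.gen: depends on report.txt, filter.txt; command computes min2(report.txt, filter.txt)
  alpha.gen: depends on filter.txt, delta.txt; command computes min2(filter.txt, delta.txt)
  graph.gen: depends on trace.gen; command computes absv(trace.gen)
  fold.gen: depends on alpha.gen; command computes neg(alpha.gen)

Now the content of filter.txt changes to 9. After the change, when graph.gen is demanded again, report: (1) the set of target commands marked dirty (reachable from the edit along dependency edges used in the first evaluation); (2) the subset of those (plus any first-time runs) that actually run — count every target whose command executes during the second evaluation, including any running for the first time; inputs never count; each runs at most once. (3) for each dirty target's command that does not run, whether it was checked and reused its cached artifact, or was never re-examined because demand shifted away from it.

Marked dirty: graph.gen, trace.gen.
Target commands that run: trace.gen — 1 in total.
Checked but reused from cache: graph.gen.
Key observation: the change is absorbed at trace.gen — it re-runs but produces the same value, and the output's value is unchanged.

First evaluation (everything demanded from the output):
  trace.gen = min2(-6, 1) = -6
  graph.gen = absv(-6) = 6

Propagation after the edit:
  trace.gen: runs — filter.txt 1->9; result -6 (same value as before).
  graph.gen: checked — values it read are unchanged (trace.gen unchanged); reused cached 6 without running.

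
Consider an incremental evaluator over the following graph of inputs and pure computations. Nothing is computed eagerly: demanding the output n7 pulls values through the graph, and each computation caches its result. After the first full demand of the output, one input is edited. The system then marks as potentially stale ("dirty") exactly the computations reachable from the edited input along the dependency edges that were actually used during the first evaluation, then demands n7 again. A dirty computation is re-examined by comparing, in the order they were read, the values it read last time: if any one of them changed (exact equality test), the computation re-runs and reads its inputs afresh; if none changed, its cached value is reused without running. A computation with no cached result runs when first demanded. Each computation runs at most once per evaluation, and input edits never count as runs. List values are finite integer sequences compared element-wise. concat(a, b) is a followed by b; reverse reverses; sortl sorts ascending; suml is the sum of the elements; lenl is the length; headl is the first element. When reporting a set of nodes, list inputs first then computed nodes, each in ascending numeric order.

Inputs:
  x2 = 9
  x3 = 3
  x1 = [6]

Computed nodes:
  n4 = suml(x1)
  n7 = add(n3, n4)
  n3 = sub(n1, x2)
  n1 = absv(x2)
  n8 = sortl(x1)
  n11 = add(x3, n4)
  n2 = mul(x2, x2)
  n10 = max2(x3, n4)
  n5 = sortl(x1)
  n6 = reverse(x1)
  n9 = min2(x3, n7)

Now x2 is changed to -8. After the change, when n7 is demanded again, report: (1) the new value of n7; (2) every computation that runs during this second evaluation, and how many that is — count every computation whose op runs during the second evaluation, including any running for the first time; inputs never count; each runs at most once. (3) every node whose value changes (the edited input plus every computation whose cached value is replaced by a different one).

n7 now evaluates to 22.
Run set: n1, n3, n7 (3 run).
Changed values: x2, n1, n3, n7.

Initial pass — values computed on the first demand:
  n1 = absv(9) = 9
  n3 = sub(9, 9) = 0
  n4 = suml([6]) = 6
  n7 = add(0, 6) = 6

Second demand — change propagation:
  n1: re-runs because x2 9->-8; new result 8.
  n3: re-runs because n1 9->8; x2 9->-8; new result 16.
  n7: re-runs because n3 0->16; new result 22.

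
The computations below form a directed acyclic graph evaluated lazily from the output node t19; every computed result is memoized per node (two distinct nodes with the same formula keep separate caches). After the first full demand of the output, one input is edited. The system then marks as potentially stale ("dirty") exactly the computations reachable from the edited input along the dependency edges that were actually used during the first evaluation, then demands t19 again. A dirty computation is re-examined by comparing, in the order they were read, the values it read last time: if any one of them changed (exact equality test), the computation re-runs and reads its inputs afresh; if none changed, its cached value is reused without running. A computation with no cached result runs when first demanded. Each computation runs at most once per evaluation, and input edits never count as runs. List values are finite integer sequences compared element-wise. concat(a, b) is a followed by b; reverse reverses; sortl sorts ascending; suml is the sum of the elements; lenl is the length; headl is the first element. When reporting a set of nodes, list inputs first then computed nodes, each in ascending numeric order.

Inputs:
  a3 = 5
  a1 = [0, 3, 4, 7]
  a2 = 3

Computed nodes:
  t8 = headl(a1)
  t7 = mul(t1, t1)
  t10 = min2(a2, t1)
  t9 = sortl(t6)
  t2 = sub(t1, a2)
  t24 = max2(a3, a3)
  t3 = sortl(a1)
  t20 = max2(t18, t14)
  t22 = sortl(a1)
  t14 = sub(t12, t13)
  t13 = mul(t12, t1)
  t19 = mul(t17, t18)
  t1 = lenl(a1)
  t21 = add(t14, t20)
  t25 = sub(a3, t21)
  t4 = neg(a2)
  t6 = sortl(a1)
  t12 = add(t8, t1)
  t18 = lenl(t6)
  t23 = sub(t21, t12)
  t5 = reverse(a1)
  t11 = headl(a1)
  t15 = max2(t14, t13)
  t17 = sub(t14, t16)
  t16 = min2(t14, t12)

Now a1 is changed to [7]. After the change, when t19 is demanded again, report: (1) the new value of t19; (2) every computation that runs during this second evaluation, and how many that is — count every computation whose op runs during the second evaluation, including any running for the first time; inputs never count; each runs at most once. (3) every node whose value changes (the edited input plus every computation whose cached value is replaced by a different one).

First demand of the output computes:
  t1 = lenl([0, 3, 4, 7]) = 4
  t6 = sortl([0, 3, 4, 7]) = [0, 3, 4, 7]
  t8 = headl([0, 3, 4, 7]) = 0
  t12 = add(0, 4) = 4
  t13 = mul(4, 4) = 16
  t14 = sub(4, 16) = -12
  t16 = min2(-12, 4) = -12
  t17 = sub(-12, -12) = 0
  t18 = lenl([0, 3, 4, 7]) = 4
  t19 = mul(0, 4) = 0

After the edit, cleaning proceeds:
  t1: a read changed (a1 [0, 3, 4, 7]->[7]) — executes, giving 1.
  t6: a read changed (a1 [0, 3, 4, 7]->[7]) — executes, giving [7].
  t8: a read changed (a1 [0, 3, 4, 7]->[7]) — executes, giving 7.
  t12: a read changed (t8 0->7; t1 4->1) — executes, giving 8.
  t13: a read changed (t12 4->8; t1 4->1) — executes, giving 8.
  t14: a read changed (t12 4->8; t13 16->8) — executes, giving 0.
  t16: a read changed (t14 -12->0; t12 4->8) — executes, giving 0.
  t17: a read changed (t14 -12->0; t16 -12->0) — executes, giving 0 — identical to its old value.
  t18: a read changed (t6 [0, 3, 4, 7]->[7]) — executes, giving 1.
  t19: a read changed (t18 4->1) — executes, giving 0 — identical to its old value.

Demanding t19 again yields 0.
10 computations run: t1, t6, t8, t12, t13, t14, t16, t17, t18, t19.
The nodes whose values change: a1, t1, t6, t8, t12, t13, t14, t16, t18.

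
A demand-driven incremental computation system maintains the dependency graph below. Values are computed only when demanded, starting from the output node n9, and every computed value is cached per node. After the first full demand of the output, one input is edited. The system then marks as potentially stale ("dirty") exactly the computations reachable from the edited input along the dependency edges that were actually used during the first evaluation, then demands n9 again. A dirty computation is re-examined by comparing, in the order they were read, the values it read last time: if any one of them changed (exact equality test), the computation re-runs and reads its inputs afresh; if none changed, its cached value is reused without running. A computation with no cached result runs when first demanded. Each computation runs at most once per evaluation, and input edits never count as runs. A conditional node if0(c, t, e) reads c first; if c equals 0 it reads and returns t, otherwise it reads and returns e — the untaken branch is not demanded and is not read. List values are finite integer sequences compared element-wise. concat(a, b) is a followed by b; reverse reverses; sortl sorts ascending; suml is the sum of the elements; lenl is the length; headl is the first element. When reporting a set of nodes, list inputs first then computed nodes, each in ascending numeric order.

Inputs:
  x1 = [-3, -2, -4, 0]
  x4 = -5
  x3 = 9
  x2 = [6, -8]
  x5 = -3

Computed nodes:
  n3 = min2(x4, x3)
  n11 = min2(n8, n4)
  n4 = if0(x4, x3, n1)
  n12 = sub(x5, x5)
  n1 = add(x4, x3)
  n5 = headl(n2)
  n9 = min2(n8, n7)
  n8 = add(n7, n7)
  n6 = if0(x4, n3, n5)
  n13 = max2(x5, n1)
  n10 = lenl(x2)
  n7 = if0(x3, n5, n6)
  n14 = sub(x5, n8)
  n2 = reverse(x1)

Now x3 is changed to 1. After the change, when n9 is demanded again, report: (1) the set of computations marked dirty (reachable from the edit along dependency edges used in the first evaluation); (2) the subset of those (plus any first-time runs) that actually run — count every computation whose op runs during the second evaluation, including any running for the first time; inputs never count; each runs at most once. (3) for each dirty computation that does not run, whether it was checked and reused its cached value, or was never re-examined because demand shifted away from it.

Marked dirty: n7, n8, n9.
Computations that run: n7 — 1 in total.
Checked but reused from cache: n8, n9.
Key observation: the change is absorbed at n7 — it re-runs but produces the same value, and the output's value is unchanged.

First evaluation (everything demanded from the output):
  n2 = reverse([-3, -2, -4, 0]) = [0, -4, -2, -3]
  n5 = headl([0, -4, -2, -3]) = 0
  n6 = if0(x4=-5 -> else branch n5) = 0
  n7 = if0(x3=9 -> else branch n6) = 0
  n8 = add(0, 0) = 0
  n9 = min2(0, 0) = 0

Propagation after the edit:
  n7: runs — x3 9->1; result 0 (same value as before).
  n8: checked — values it read are unchanged (n7 unchanged, n7 unchanged); reused cached 0 without running.
  n9: checked — values it read are unchanged (n8 unchanged, n7 unchanged); reused cached 0 without running.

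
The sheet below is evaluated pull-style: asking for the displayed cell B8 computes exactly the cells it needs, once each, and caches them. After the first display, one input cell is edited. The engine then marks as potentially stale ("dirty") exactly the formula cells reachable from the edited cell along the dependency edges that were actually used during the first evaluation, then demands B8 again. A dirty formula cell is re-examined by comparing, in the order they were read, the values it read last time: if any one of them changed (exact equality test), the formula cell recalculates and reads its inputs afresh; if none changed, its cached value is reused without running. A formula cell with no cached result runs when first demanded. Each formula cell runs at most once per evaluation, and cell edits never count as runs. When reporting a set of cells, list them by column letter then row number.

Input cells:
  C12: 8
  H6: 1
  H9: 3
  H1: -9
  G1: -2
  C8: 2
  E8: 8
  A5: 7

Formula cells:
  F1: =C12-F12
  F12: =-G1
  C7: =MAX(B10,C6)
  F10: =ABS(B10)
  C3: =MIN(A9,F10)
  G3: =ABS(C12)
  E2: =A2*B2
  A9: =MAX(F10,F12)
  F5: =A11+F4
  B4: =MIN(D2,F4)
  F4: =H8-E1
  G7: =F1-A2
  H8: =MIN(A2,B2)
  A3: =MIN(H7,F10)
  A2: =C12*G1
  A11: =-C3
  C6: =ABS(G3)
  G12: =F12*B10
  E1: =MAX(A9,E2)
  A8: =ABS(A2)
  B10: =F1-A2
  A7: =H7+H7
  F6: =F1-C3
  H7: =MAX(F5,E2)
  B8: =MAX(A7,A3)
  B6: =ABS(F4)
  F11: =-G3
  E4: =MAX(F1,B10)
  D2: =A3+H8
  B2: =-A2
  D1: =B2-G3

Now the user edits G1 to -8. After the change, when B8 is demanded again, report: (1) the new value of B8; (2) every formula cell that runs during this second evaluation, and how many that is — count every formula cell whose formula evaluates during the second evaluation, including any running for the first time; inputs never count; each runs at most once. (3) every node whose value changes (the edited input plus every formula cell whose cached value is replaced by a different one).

First demand of the output computes:
  A2 = 8 * -2 = -16
  B2 = -(-16) = 16
  E2 = -16 * 16 = -256
  F12 = -(-2) = 2
  F1 = 8 - 2 = 6
  B10 = 6 - -16 = 22
  F10 = ABS(22) = 22
  A9 = MAX(22, 2) = 22
  C3 = MIN(22, 22) = 22
  A11 = -(22) = -22
  E1 = MAX(22, -256) = 22
  H8 = MIN(-16, 16) = -16
  F4 = -16 - 22 = -38
  F5 = -22 + -38 = -60
  H7 = MAX(-60, -256) = -60
  A3 = MIN(-60, 22) = -60
  A7 = -60 + -60 = -120
  B8 = MAX(-120, -60) = -60

After the edit, cleaning proceeds:
  A2: a read changed (G1 -2->-8) — executes, giving -64.
  B2: a read changed (A2 -16->-64) — executes, giving 64.
  E2: a read changed (A2 -16->-64; B2 16->64) — executes, giving -4096.
  F12: a read changed (G1 -2->-8) — executes, giving 8.
  F1: a read changed (F12 2->8) — executes, giving 0.
  B10: a read changed (F1 6->0; A2 -16->-64) — executes, giving 64.
  F10: a read changed (B10 22->64) — executes, giving 64.
  A9: a read changed (F10 22->64; F12 2->8) — executes, giving 64.
  C3: a read changed (A9 22->64; F10 22->64) — executes, giving 64.
  A11: a read changed (C3 22->64) — executes, giving -64.
  E1: a read changed (A9 22->64; E2 -256->-4096) — executes, giving 64.
  H8: a read changed (A2 -16->-64; B2 16->64) — executes, giving -64.
  F4: a read changed (H8 -16->-64; E1 22->64) — executes, giving -128.
  F5: a read changed (A11 -22->-64; F4 -38->-128) — executes, giving -192.
  H7: a read changed (F5 -60->-192; E2 -256->-4096) — executes, giving -192.
  A3: a read changed (H7 -60->-192; F10 22->64) — executes, giving -192.
  A7: a read changed (H7 -60->-192; H7 -60->-192) — executes, giving -384.
  B8: a read changed (A7 -120->-384; A3 -60->-192) — executes, giving -192.

Demanding B8 again yields -192.
18 formula cells run: A2, A3, A7, A9, A11, B2, B8, B10, C3, E1, E2, F1, F4, F5, F10, F12, H7, H8.
The nodes whose values change: A2, A3, A7, A9, A11, B2, B8, B10, C3, E1, E2, F1, F4, F5, F10, F12, G1, H7, H8.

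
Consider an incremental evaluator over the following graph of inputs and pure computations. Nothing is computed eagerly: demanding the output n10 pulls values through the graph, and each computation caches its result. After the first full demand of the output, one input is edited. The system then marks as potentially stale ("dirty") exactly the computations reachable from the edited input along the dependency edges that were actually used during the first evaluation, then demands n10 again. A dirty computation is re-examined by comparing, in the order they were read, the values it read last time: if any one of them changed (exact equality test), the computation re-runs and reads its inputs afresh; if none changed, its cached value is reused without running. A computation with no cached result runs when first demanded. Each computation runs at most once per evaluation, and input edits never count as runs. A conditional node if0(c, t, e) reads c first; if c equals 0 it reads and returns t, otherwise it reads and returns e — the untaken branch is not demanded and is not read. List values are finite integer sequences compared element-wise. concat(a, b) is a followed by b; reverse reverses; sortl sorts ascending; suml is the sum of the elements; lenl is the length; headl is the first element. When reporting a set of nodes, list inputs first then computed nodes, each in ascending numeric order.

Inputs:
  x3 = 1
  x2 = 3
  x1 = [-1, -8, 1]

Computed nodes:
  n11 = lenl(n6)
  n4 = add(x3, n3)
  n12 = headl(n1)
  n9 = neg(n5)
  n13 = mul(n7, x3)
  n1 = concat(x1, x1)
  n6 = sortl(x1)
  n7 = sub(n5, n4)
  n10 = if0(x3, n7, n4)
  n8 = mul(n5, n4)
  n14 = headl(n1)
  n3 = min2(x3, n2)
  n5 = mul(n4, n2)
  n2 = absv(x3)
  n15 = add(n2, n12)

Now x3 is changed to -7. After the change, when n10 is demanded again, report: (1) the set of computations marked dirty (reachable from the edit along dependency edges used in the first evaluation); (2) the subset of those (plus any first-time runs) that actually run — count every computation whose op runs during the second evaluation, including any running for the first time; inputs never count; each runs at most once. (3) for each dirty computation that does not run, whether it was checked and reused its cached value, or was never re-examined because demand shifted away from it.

Dirty set: n2, n3, n4, n10.
Run set: n2, n3, n4, n10 (4 run).
All dirty computations ended up running.

Initial pass — values computed on the first demand:
  n2 = absv(1) = 1
  n3 = min2(1, 1) = 1
  n4 = add(1, 1) = 2
  n10 = if0(x3=1 -> else branch n4) = 2

Second demand — change propagation:
  n2: re-runs because x3 1->-7; new result 7.
  n3: re-runs because x3 1->-7; n2 1->7; new result -7.
  n4: re-runs because x3 1->-7; n3 1->-7; new result -14.
  n10: re-runs because x3 1->-7; n4 2->-14; new result -14.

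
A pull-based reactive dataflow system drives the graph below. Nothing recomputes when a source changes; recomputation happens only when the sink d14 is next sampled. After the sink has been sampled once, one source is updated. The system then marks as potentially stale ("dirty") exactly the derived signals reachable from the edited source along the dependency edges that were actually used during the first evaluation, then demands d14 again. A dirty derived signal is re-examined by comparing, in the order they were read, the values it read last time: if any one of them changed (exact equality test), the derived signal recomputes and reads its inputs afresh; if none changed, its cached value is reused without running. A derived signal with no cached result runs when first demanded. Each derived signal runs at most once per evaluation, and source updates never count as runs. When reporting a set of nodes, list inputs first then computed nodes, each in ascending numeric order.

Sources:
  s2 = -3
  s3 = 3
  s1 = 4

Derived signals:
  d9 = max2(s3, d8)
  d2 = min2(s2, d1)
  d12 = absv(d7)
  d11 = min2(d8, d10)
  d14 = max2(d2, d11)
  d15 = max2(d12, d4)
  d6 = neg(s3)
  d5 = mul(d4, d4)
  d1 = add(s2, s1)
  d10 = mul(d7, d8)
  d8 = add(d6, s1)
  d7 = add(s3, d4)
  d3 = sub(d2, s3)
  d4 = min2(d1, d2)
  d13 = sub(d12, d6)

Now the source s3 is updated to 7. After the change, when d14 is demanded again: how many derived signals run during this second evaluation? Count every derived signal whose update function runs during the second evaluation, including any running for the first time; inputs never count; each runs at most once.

Derived signals that run: d6, d7, d8, d10, d11, d14 — 6 in total.

First evaluation (everything demanded from the output):
  d1 = add(-3, 4) = 1
  d2 = min2(-3, 1) = -3
  d4 = min2(1, -3) = -3
  d6 = neg(3) = -3
  d7 = add(3, -3) = 0
  d8 = add(-3, 4) = 1
  d10 = mul(0, 1) = 0
  d11 = min2(1, 0) = 0
  d14 = max2(-3, 0) = 0

Propagation after the edit:
  d6: runs — s3 3->7; result -7.
  d7: runs — s3 3->7; result 4.
  d8: runs — d6 -3->-7; result -3.
  d10: runs — d7 0->4; d8 1->-3; result -12.
  d11: runs — d8 1->-3; d10 0->-12; result -12.
  d14: runs — d11 0->-12; result -3.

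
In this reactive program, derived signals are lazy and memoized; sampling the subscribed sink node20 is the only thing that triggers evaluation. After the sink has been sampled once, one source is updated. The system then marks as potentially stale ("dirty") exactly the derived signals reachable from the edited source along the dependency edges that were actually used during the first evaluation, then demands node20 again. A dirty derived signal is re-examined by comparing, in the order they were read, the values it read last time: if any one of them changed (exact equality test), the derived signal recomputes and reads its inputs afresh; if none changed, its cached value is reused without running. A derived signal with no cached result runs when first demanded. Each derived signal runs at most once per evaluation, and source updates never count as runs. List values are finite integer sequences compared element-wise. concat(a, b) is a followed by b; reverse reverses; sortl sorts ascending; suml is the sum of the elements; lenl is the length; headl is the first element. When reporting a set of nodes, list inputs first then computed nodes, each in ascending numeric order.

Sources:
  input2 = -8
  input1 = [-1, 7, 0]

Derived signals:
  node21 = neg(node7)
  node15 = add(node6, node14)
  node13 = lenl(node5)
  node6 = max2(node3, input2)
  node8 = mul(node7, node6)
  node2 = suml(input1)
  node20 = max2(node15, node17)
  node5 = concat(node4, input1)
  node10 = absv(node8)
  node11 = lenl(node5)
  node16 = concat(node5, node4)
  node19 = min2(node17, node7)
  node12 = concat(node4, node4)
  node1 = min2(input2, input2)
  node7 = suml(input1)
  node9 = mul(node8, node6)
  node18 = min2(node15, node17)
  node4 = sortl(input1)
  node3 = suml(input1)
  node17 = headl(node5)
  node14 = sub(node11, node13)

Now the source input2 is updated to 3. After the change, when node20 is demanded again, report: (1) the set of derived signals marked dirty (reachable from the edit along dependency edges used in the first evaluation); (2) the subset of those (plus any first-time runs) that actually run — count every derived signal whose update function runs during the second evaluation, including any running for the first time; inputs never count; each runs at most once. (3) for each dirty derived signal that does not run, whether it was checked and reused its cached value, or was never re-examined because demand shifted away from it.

The edit dirties: node6, node15, node20.
1 derived signals run: node6.
Cache hits after checking: node15, node20.
Note the absorption at node6: it re-runs yet its value is the same, leaving the output's value untouched.

First demand of the output computes:
  node3 = suml([-1, 7, 0]) = 6
  node4 = sortl([-1, 7, 0]) = [-1, 0, 7]
  node5 = concat([-1, 0, 7], [-1, 7, 0]) = [-1, 0, 7, -1, 7, 0]
  node6 = max2(6, -8) = 6
  node11 = lenl([-1, 0, 7, -1, 7, 0]) = 6
  node13 = lenl([-1, 0, 7, -1, 7, 0]) = 6
  node14 = sub(6, 6) = 0
  node15 = add(6, 0) = 6
  node17 = headl([-1, 0, 7, -1, 7, 0]) = -1
  node20 = max2(6, -1) = 6

After the edit, cleaning proceeds:
  node6: a read changed (input2 -8->3) — executes, giving 6 — identical to its old value.
  node15: dirty, but its reads are unchanged (node6 unchanged, node14 unchanged); cached 6 stands.
  node20: dirty, but its reads are unchanged (node15 unchanged, node17 unchanged); cached 6 stands.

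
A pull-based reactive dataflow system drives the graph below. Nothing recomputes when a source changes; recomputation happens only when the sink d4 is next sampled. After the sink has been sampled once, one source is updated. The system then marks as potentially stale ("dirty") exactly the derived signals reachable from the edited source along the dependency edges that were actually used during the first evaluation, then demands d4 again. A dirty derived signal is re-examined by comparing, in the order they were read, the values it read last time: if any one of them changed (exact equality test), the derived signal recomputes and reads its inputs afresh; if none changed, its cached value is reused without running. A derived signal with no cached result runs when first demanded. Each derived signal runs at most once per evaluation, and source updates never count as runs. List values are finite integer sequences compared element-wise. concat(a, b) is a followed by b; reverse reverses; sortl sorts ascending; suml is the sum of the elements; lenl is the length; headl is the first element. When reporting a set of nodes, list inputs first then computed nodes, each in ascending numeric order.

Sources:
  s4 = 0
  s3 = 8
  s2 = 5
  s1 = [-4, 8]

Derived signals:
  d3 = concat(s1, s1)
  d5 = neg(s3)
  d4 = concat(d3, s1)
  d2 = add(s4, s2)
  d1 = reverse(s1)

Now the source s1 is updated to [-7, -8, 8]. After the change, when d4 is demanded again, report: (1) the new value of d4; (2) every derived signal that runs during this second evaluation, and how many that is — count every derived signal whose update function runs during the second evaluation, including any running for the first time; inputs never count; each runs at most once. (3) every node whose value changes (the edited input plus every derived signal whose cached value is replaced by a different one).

New value of d4: [-7, -8, 8, -7, -8, 8, -7, -8, 8].
Derived signals that run: d3, d4 — 2 in total.
Values that change: s1, d3, d4.

First evaluation (everything demanded from the output):
  d3 = concat([-4, 8], [-4, 8]) = [-4, 8, -4, 8]
  d4 = concat([-4, 8, -4, 8], [-4, 8]) = [-4, 8, -4, 8, -4, 8]

Propagation after the edit:
  d3: runs — s1 [-4, 8]->[-7, -8, 8]; s1 [-4, 8]->[-7, -8, 8]; result [-7, -8, 8, -7, -8, 8].
  d4: runs — d3 [-4, 8, -4, 8]->[-7, -8, 8, -7, -8, 8]; s1 [-4, 8]->[-7, -8, 8]; result [-7, -8, 8, -7, -8, 8, -7, -8, 8].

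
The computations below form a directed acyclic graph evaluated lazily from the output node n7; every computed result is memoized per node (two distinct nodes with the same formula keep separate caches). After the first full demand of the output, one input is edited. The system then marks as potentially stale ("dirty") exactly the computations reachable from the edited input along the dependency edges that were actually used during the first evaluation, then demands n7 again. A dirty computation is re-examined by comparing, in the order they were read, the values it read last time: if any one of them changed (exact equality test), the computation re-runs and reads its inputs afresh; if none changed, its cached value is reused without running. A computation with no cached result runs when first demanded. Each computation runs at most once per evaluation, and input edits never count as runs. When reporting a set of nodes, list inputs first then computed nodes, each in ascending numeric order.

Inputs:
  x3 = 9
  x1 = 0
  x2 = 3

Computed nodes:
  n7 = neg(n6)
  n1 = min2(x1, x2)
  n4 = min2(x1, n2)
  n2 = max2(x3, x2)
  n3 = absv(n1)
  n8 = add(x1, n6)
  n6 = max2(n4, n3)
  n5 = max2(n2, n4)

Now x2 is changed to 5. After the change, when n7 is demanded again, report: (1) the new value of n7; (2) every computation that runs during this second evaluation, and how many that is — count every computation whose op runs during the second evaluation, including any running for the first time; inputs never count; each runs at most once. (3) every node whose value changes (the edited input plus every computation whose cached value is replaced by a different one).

Demanding n7 again yields 0.
2 computations run: n1, n2.
The nodes whose values change: x2.
Note where the cutoff bites: n3 is checked, finds nothing changed, and keeps its cache.

First demand of the output computes:
  n1 = min2(0, 3) = 0
  n2 = max2(9, 3) = 9
  n3 = absv(0) = 0
  n4 = min2(0, 9) = 0
  n6 = max2(0, 0) = 0
  n7 = neg(0) = 0

After the edit, cleaning proceeds:
  n1: a read changed (x2 3->5) — executes, giving 0 — identical to its old value.
  n2: a read changed (x2 3->5) — executes, giving 9 — identical to its old value.
  n3: dirty, but its reads are unchanged (n1 unchanged); cached 0 stands.
  n4: dirty, but its reads are unchanged (x1 unchanged, n2 unchanged); cached 0 stands.
  n6: dirty, but its reads are unchanged (n4 unchanged, n3 unchanged); cached 0 stands.
  n7: dirty, but its reads are unchanged (n6 unchanged); cached 0 stands.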